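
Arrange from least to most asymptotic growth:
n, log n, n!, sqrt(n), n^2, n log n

Ordered by growth rate: log n < sqrt(n) < n < n log n < n^2 < n!.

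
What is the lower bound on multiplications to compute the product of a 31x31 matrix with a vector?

A 31x31 matrix-vector product has 31 inner products of length 31. Output depends on all 31^2 = 961 matrix entries. At least 961 multiplications needed.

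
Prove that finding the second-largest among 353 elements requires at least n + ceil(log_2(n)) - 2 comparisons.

Lower bound (adversary): identifying the maximum requires 353-1 comparisons (each eliminates one candidate). Assign weight 1 to each element; on each comparison the adversary lets the heavier side win and gives it the loser's weight. The max ends with weight 353, but each comparison it wins at most doubles its weight, so the max must win >= ceil(log_2(353)) = 9 comparisons. The second-largest is one of those 9 direct losers to the max, and identifying which one is largest needs >= 9-1 further comparisons. Total >= 353-1 + 9-1 = 360.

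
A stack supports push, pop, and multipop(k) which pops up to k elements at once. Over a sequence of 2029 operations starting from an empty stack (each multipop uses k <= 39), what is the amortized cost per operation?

Each element is pushed exactly once and popped at most once (whether by pop or as part of a multipop). So the total number of individual pops over the whole sequence is at most the number of pushes, which is at most 2029. Total work <= 2 * 2029, hence O(1) amortized per operation.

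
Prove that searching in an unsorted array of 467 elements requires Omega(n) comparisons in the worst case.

An adversary can always place the target in the last position checked. Until all 467 positions are examined, the target might be in any unchecked position. Therefore 467 comparisons are necessary.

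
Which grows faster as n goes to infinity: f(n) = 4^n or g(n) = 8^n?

g(n) = 8^n grows faster: (8/4)^n -> infinity since 8/4 > 1.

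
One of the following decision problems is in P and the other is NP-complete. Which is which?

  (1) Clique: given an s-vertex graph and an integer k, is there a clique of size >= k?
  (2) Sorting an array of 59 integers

(1) is NP-complete: complement of Independent Set / Vertex Cover (with k part of the input).
(2) is P: merge sort runs in O(n log n).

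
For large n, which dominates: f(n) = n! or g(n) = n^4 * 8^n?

f(n) = n! grows faster: by Stirling n! ~ (n/e)^n sqrt(2*pi*n); (n/e)^n eventually dominates n^4 * 8^n.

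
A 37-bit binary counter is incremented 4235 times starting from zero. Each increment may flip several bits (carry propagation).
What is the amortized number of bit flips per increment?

Bit i flips on every 2^i-th increment, so over 4235 increments bit i flips floor(4235/2^i) times. Summing over i: total flips < 2 * 4235. Amortized: < 2 = O(1) per increment.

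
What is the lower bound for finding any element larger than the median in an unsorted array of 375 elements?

To find an element larger than the median of 375 elements, we must see Omega(n) elements. Without seeing enough elements, an adversary can make any unseen element the median.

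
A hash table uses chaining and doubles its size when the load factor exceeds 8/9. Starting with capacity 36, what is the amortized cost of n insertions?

Rehashing occurs when load exceeds 8/9. Total rehash cost is geometric series summing to O(n). Each insertion itself is O(1). Amortized: O(1).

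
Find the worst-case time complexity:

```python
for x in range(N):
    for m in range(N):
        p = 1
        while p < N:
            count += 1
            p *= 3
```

Time complexity: O(n^2 log n).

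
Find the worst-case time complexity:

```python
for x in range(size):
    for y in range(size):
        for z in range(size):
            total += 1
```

Time complexity: O(n^3).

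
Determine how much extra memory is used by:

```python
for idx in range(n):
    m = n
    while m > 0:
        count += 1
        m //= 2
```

Space complexity: O(1).
Only a constant amount of auxiliary storage is used; nothing grows with n.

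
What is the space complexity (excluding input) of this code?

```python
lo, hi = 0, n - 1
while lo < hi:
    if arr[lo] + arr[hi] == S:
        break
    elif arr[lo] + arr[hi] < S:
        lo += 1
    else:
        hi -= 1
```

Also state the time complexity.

Space complexity: O(1).
Only a constant amount of auxiliary storage is used; nothing grows with n.
Time complexity: O(n).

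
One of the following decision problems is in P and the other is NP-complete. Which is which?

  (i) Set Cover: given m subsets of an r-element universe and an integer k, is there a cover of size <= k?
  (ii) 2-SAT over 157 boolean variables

(i) is NP-complete: one of Karp's 21 NP-complete problems (with k part of the input).
(ii) is P: 2-SAT is solvable in linear time via implication-graph SCCs.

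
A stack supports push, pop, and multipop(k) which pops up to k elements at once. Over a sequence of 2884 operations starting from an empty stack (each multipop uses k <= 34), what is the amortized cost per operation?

Each element is pushed exactly once and popped at most once (whether by pop or as part of a multipop). So the total number of individual pops over the whole sequence is at most the number of pushes, which is at most 2884. Total work <= 2 * 2884, hence O(1) amortized per operation.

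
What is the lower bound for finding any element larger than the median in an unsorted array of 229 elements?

To find an element larger than the median of 229 elements, we must see Omega(n) elements. Without seeing enough elements, an adversary can make any unseen element the median.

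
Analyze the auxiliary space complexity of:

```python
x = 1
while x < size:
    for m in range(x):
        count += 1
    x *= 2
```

Space complexity: O(1).
Only a constant amount of auxiliary storage is used; nothing grows with n.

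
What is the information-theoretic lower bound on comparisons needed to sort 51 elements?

There are 51! = 1551118753287382280224243016469303211063259720016986112000000000000 possible orderings. Each comparison gives 1 bit. We need at least ceil(log_2(1551118753287382280224243016469303211063259720016986112000000000000)) = 220 comparisons.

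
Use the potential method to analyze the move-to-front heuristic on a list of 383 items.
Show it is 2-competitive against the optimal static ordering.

Let Phi = number of inversions between the MTF list and the optimal static list (0 <= Phi <= C(383,2)). Accessing an element at MTF position k and optimal position j: the move-to-front destroys all k-1 inversions in front of it that are not in front in optimal (>= k-j of them) and creates at most j-1 new ones. Amortized cost <= k + (j-1) - (k-j) = 2j - 1 <= 2 * optimal cost.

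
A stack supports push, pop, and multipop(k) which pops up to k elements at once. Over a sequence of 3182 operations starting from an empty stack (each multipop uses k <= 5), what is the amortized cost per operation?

Each element is pushed exactly once and popped at most once (whether by pop or as part of a multipop). So the total number of individual pops over the whole sequence is at most the number of pushes, which is at most 3182. Total work <= 2 * 3182, hence O(1) amortized per operation.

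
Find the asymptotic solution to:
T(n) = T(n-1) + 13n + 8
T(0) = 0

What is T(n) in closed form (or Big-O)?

Dominant term in sum is 13*sum(i, i=1..n) = 13*n*(n+1)/2 = O(n^2).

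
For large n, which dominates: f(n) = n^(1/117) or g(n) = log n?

f(n) = n^(1/117) grows faster: any positive power of n dominates log n.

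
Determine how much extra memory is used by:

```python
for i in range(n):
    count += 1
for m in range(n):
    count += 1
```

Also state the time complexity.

Space complexity: O(1).
Only a constant amount of auxiliary storage is used; nothing grows with n.
Time complexity: O(n).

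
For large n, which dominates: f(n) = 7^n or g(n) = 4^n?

f(n) = 7^n grows faster: (7/4)^n -> infinity since 7/4 > 1.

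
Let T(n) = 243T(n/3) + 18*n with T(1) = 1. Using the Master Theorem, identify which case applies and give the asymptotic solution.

a=243, b=3, f(n)=18*n.
log_3(243) = 5 > 1.
Since f(n) = O(n^1) is polynomially smaller than n^5, Case 1 applies.
T(n) = Theta(n^5).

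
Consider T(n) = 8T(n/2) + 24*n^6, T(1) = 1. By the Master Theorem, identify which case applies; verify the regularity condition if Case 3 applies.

a=8, b=2, f(n)=24*n^6.
log_2(8) = 3 < 6.
f(n) = Omega(n^(3+epsilon)) for some epsilon > 0, so Case 3 is the candidate.
Regularity: a*f(n/b) = 8*24*(n/2)^6 = (8/64)*24*n^6 <= c*f(n) with c = 8/64 < 1. Satisfied.
Case 3: T(n) = Theta(n^6).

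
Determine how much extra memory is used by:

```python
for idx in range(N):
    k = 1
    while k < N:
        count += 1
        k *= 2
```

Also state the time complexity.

Space complexity: O(1).
Only a constant amount of auxiliary storage is used; nothing grows with n.
Time complexity: O(n log n).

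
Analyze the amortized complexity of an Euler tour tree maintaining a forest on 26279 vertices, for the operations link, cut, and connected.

An Euler tour tree stores each tree's Euler tour as a balanced BST keyed by tour position. On 26279 vertices: link concatenates two tours via O(1) splits/joins of size <= 2*26279 (O(log n)); cut splits the tour at the two occurrences of the edge (O(log n)); connected compares BST roots (O(log n) to find the root). All O(log n) amortized.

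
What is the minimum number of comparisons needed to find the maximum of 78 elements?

Finding the maximum requires 77 comparisons. Each comparison eliminates exactly one candidate. With 78 candidates, we need 77 eliminations.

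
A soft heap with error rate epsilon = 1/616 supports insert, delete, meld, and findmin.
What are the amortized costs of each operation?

Soft heaps (Chazelle) allow up to an epsilon = 1/616 fraction of elements to have corrupted (raised) keys. Insert is O(log(1/epsilon)) = O(log 616) amortized -- the structure maintains heap-ordered binary trees of rank bounded by O(log(1/epsilon)). Meld concatenates root lists: O(1) amortized. Delete and findmin are O(1) amortized.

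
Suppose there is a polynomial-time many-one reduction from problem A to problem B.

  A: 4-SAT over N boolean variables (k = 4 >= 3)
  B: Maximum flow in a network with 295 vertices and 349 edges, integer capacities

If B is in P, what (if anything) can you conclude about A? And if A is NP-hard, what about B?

A poly-time reduction A <=_p B means any A-instance can be transformed to a B-instance in poly time.
If B is in P: compose the reduction with B's poly-time algorithm to solve A in poly time, so A is in P.
If A is NP-hard: every NP problem reduces to A, which reduces to B; composing reductions, every NP problem reduces to B, so B is NP-hard.
(Here in fact A is NP-complete and B is in P, so no such reduction is known -- its existence would imply P = NP; the analysis concerns only what the assumed reduction would or would not let you conclude.)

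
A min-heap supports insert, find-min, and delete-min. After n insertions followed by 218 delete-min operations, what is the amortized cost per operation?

Insert takes O(log n) worst case. Delete-min takes O(log n). Over a sequence of n inserts and 218 delete-mins, total cost is O((n + 218) log n). Amortized per operation: O(log n).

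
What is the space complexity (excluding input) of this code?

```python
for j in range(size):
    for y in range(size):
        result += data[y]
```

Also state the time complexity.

Space complexity: O(1).
Only a constant amount of auxiliary storage is used; nothing grows with n.
Time complexity: O(n^2).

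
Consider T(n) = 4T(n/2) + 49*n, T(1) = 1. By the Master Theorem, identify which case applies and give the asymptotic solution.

a=4, b=2, f(n)=49*n.
log_2(4) = 2 > 1.
Since f(n) = O(n^1) is polynomially smaller than n^2, Case 1 applies.
T(n) = Theta(n^2).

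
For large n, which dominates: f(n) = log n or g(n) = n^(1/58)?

g(n) = n^(1/58) grows faster: any positive power of n dominates log n.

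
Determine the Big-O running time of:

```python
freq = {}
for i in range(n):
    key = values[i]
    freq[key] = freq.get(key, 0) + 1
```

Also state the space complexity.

Time complexity: O(n).
Space complexity: O(n).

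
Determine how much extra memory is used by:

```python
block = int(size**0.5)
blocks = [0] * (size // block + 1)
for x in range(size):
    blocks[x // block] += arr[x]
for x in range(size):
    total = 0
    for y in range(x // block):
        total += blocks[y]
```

Space complexity: O(sqrt(n)).
Storage scales with sqrt(n).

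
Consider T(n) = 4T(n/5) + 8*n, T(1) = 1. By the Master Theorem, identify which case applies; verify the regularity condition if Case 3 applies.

a=4, b=5, f(n)=8*n.
log_5(4) = 0.8614 < 1.
f(n) = Omega(n^(0.8614+epsilon)) for some epsilon > 0, so Case 3 is the candidate.
Regularity: a*f(n/b) = 4*8*(n/5)^1 = (4/5)*8*n^1 <= c*f(n) with c = 4/5 < 1. Satisfied.
Case 3: T(n) = Theta(n).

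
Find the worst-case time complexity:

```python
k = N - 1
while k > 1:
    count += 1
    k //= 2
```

Time complexity: O(log n).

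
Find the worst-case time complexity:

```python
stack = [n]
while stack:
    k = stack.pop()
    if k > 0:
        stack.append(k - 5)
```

Time complexity: O(n).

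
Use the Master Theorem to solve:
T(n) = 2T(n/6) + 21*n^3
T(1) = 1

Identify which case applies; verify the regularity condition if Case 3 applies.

a=2, b=6, f(n)=21*n^3.
log_6(2) = 0.3869 < 3.
f(n) = Omega(n^(0.3869+epsilon)) for some epsilon > 0, so Case 3 is the candidate.
Regularity: a*f(n/b) = 2*21*(n/6)^3 = (2/216)*21*n^3 <= c*f(n) with c = 2/216 < 1. Satisfied.
Case 3: T(n) = Theta(n^3).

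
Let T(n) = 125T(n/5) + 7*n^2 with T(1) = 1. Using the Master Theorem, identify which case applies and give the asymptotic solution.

a=125, b=5, f(n)=7*n^2.
log_5(125) = 3 > 2.
Since f(n) = O(n^2) is polynomially smaller than n^3, Case 1 applies.
T(n) = Theta(n^3).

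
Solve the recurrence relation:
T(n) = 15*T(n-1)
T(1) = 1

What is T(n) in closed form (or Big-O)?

Each step multiplies by 15. T(n) = T(1)*15^(n-1) = 15^(n-1).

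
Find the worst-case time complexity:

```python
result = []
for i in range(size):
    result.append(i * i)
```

Time complexity: O(n).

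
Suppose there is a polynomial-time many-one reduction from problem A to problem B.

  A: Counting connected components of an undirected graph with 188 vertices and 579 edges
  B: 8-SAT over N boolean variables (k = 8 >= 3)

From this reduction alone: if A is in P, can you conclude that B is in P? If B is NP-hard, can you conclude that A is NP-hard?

A poly-time reduction A <=_p B transfers tractability DOWN (B easy => A easy) and hardness UP (A hard => B hard), not the reverse.
From A in P, the reduction alone does NOT give B in P: any problem in P trivially reduces to SAT, yet SAT is not known to be in P.
From B NP-hard, the reduction alone does NOT give A NP-hard: again, easy problems reduce to hard ones.
(Here in fact A is P and B is NP-complete.)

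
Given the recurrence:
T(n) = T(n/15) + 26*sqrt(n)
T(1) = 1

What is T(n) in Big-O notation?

Each level contributes sqrt(n/15^k). Geometric series with ratio 1/sqrt(15) < 1 sums to O(sqrt(n)).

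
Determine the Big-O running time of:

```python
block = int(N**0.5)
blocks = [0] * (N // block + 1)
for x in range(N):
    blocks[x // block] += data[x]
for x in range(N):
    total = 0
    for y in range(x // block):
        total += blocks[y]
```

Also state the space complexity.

Time complexity: O(n * sqrt(n)).
Space complexity: O(sqrt(n)).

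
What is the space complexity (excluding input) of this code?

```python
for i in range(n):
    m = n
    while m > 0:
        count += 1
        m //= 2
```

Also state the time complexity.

Space complexity: O(1).
Only a constant amount of auxiliary storage is used; nothing grows with n.
Time complexity: O(n log n).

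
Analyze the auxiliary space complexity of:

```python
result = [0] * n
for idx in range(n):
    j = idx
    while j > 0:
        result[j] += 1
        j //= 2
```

Space complexity: O(n).
Auxiliary storage grows linearly with the input size n in the worst case.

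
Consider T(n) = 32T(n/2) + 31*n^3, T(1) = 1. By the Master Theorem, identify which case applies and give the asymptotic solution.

a=32, b=2, f(n)=31*n^3.
log_2(32) = 5 > 3.
Since f(n) = O(n^3) is polynomially smaller than n^5, Case 1 applies.
T(n) = Theta(n^5).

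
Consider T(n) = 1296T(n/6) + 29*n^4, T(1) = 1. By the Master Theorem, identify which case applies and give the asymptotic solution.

a=1296, b=6, f(n)=29*n^4.
log_6(1296) = 4, so n^(log_b(a)) = n^4.
f(n) = Theta(n^4), so Case 2 applies.
T(n) = Theta(n^4 log n).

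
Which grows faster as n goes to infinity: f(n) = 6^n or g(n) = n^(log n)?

f(n) = 6^n grows faster: take logs: log(n^(log n)) = (log n)^2, log(6^n) = n log 6; n dominates (log n)^2.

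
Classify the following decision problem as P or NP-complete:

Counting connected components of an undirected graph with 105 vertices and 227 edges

This problem is in P: BFS/DFS visits each vertex and edge once: O(V+E).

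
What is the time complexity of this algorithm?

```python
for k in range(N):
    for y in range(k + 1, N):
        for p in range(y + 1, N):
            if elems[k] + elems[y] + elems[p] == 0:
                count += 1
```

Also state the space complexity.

Time complexity: O(n^3).
Space complexity: O(1).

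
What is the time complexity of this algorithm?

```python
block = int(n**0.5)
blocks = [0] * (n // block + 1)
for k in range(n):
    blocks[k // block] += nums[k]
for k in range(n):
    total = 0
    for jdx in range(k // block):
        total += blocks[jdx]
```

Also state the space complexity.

Time complexity: O(n * sqrt(n)).
Space complexity: O(sqrt(n)).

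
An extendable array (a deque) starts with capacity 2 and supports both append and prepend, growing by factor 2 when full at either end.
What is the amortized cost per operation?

Growth at either end copies all elements; capacities form a geometric sequence with ratio 2, so total copy cost over n operations is O(n) (two geometric series). Amortized O(1).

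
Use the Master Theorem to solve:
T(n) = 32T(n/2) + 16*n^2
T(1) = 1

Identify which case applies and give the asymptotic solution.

a=32, b=2, f(n)=16*n^2.
log_2(32) = 5 > 2.
Since f(n) = O(n^2) is polynomially smaller than n^5, Case 1 applies.
T(n) = Theta(n^5).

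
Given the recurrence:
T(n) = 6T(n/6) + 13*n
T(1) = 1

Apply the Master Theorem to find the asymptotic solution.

a=6, b=6, f(n)=13*n. log_6(6) = 1. Case 2: T(n) = O(n log n).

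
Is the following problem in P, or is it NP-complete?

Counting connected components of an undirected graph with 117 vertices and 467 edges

This problem is in P: BFS/DFS visits each vertex and edge once: O(V+E).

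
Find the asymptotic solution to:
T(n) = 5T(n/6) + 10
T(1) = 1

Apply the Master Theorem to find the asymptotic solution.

a=5, b=6, f(n)=10. log_6(5) = 0.8982. Case 1 of Master Theorem: T(n) = O(n^0.8982).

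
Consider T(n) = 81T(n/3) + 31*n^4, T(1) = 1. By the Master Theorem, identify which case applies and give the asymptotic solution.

a=81, b=3, f(n)=31*n^4.
log_3(81) = 4, so n^(log_b(a)) = n^4.
f(n) = Theta(n^4), so Case 2 applies.
T(n) = Theta(n^4 log n).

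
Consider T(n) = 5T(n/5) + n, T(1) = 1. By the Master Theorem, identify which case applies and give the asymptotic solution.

a=5, b=5, f(n)=n.
log_5(5) = 1, so n^(log_b(a)) = n.
f(n) = Theta(n), so Case 2 applies.
T(n) = Theta(n log n).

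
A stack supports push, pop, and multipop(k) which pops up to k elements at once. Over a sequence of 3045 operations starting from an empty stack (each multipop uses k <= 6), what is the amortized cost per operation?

Each element is pushed exactly once and popped at most once (whether by pop or as part of a multipop). So the total number of individual pops over the whole sequence is at most the number of pushes, which is at most 3045. Total work <= 2 * 3045, hence O(1) amortized per operation.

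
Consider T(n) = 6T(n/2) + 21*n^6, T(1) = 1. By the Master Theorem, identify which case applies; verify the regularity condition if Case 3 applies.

a=6, b=2, f(n)=21*n^6.
log_2(6) = 2.585 < 6.
f(n) = Omega(n^(2.585+epsilon)) for some epsilon > 0, so Case 3 is the candidate.
Regularity: a*f(n/b) = 6*21*(n/2)^6 = (6/64)*21*n^6 <= c*f(n) with c = 6/64 < 1. Satisfied.
Case 3: T(n) = Theta(n^6).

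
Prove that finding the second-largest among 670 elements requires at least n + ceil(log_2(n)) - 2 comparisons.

Lower bound (adversary): identifying the maximum requires 670-1 comparisons (each eliminates one candidate). Assign weight 1 to each element; on each comparison the adversary lets the heavier side win and gives it the loser's weight. The max ends with weight 670, but each comparison it wins at most doubles its weight, so the max must win >= ceil(log_2(670)) = 10 comparisons. The second-largest is one of those 10 direct losers to the max, and identifying which one is largest needs >= 10-1 further comparisons. Total >= 670-1 + 10-1 = 678.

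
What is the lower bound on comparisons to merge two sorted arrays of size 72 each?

To merge two sorted arrays of size 72, we need at least 143 comparisons in the worst case. An adversary can force every element to be compared.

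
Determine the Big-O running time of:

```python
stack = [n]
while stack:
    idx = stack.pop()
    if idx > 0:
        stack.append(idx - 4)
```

Time complexity: O(n).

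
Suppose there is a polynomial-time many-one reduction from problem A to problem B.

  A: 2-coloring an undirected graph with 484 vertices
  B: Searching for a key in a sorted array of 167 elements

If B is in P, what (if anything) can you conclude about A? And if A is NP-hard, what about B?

A poly-time reduction A <=_p B means any A-instance can be transformed to a B-instance in poly time.
If B is in P: compose the reduction with B's poly-time algorithm to solve A in poly time, so A is in P.
If A is NP-hard: every NP problem reduces to A, which reduces to B; composing reductions, every NP problem reduces to B, so B is NP-hard.
(Here in fact A is P and B is P.)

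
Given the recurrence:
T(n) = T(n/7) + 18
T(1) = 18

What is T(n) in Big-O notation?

Each step divides n by 7 and adds 18. After log_7(n) steps, T(n) = O(log n).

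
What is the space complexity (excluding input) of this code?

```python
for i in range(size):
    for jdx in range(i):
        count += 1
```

Space complexity: O(1).
Only a constant amount of auxiliary storage is used; nothing grows with n.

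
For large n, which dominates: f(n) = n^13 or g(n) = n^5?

f(n) = n^13 grows faster: n^13/n^5 = n^8 -> infinity.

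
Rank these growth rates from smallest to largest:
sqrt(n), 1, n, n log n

Ordered by growth rate: 1 < sqrt(n) < n < n log n.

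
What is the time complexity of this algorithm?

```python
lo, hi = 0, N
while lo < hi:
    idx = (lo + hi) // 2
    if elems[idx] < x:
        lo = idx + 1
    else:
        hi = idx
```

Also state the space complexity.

Time complexity: O(log n).
Space complexity: O(1).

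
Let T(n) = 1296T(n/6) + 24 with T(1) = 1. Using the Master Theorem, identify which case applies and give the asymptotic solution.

a=1296, b=6, f(n)=24.
log_6(1296) = 4 > 0.
Since f(n) = O(n^0) is polynomially smaller than n^4, Case 1 applies.
T(n) = Theta(n^4).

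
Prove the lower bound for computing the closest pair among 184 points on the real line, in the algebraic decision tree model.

Reduction from element distinctness: given 184 reals, the closest-pair distance is 0 iff two are equal. Element distinctness has an Omega(n log n) lower bound in the algebraic decision tree model (Ben-Or). Therefore closest pair on a line also requires Omega(n log n). Sorting then a linear scan achieves this.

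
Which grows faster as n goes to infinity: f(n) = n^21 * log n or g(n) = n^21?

f(n) = n^21 * log n grows faster: extra log n factor -> infinity.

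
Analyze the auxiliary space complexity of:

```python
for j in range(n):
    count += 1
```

Space complexity: O(1).
Only a constant amount of auxiliary storage is used; nothing grows with n.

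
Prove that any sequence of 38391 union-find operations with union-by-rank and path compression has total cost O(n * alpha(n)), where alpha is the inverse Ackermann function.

Using Tarjan's analysis with rank-based potential function. Union-by-rank keeps tree height O(log n). Path compression flattens paths during find. For n = 38391 operations, total cost is O(n * alpha(n)), effectively O(n) since alpha grows incredibly slowly.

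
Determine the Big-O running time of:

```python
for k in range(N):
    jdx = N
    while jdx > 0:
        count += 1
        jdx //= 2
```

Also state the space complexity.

Time complexity: O(n log n).
Space complexity: O(1).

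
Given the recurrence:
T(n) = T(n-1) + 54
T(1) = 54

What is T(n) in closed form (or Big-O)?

Unrolling: T(n) = T(n-1) + 54 = T(n-2) + 2*54 = ... = T(1) + (n-1)*54 = 54 + (n-1)*54 = 54n.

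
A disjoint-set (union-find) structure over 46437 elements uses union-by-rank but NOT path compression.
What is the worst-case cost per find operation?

Union-by-rank alone keeps every tree's height <= log_2(46437) ~= 15.5. Each find traverses from a node to its root, costing O(height) = O(log n). Without path compression this bound is tight.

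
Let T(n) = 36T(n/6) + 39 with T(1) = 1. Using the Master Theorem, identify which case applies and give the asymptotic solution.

a=36, b=6, f(n)=39.
log_6(36) = 2 > 0.
Since f(n) = O(n^0) is polynomially smaller than n^2, Case 1 applies.
T(n) = Theta(n^2).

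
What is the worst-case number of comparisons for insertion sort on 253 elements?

Insertion sort on reverse-sorted input: 1 + 2 + ... + (253-1) = 31878 comparisons.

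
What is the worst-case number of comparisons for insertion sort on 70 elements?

Insertion sort on reverse-sorted input: 1 + 2 + ... + (70-1) = 2415 comparisons.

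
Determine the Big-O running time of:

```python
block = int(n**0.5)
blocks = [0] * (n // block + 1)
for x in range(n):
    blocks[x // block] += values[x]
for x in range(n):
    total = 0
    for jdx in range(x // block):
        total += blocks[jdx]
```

Time complexity: O(n * sqrt(n)).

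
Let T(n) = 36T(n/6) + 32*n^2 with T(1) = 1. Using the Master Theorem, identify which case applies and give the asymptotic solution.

a=36, b=6, f(n)=32*n^2.
log_6(36) = 2, so n^(log_b(a)) = n^2.
f(n) = Theta(n^2), so Case 2 applies.
T(n) = Theta(n^2 log n).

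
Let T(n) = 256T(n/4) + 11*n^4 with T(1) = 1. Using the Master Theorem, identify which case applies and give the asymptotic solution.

a=256, b=4, f(n)=11*n^4.
log_4(256) = 4, so n^(log_b(a)) = n^4.
f(n) = Theta(n^4), so Case 2 applies.
T(n) = Theta(n^4 log n).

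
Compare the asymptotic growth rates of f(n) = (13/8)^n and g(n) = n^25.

f(n) = (13/8)^n grows faster: (13/8)^n is exponential with base 13/8 > 1, dominating every polynomial.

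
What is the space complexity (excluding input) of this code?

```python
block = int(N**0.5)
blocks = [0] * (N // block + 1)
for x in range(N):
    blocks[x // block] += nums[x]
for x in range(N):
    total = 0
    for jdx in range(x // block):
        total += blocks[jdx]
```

Space complexity: O(sqrt(n)).
Storage scales with sqrt(n).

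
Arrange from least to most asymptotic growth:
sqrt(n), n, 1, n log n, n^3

Ordered by growth rate: 1 < sqrt(n) < n < n log n < n^3.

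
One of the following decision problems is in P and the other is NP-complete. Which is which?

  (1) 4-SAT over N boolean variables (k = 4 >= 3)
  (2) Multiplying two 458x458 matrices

(1) is NP-complete: 3-SAT is NP-complete (Cook-Levin); k-SAT for k>=3 reduces from 3-SAT.
(2) is P: the schoolbook algorithm runs in O(n^3).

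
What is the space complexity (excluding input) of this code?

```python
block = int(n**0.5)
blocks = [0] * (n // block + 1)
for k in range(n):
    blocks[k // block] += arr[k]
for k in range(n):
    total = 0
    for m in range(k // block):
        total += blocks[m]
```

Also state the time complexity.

Space complexity: O(sqrt(n)).
Storage scales with sqrt(n).
Time complexity: O(n * sqrt(n)).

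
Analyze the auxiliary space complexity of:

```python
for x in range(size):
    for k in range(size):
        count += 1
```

Space complexity: O(1).
Only a constant amount of auxiliary storage is used; nothing grows with n.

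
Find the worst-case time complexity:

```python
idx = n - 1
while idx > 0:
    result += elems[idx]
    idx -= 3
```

Time complexity: O(n).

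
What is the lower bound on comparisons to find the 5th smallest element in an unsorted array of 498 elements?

Finding the 5th smallest of 498 elements requires Omega(n) comparisons. Every element must participate in at least one comparison; otherwise it could be the 5th smallest.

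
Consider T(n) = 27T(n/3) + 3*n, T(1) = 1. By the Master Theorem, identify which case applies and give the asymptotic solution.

a=27, b=3, f(n)=3*n.
log_3(27) = 3 > 1.
Since f(n) = O(n^1) is polynomially smaller than n^3, Case 1 applies.
T(n) = Theta(n^3).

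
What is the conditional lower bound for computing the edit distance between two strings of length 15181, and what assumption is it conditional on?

Under SETH (the Strong Exponential Time Hypothesis), edit distance on length-15181 strings cannot be computed in O(n^(2-epsilon)) time for any epsilon > 0 (Backurs-Indyk). The reduction is from CNF-SAT via the orthogonal vectors problem.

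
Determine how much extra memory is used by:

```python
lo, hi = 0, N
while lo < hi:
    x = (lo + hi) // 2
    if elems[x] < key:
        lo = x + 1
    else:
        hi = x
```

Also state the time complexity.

Space complexity: O(1).
Only a constant amount of auxiliary storage is used; nothing grows with n.
Time complexity: O(log n).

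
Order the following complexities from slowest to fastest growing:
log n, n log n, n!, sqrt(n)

Ordered by growth rate: log n < sqrt(n) < n log n < n!.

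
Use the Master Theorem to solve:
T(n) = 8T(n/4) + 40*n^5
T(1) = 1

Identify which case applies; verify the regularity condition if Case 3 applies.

a=8, b=4, f(n)=40*n^5.
log_4(8) = 1.5 < 5.
f(n) = Omega(n^(1.5+epsilon)) for some epsilon > 0, so Case 3 is the candidate.
Regularity: a*f(n/b) = 8*40*(n/4)^5 = (8/1024)*40*n^5 <= c*f(n) with c = 8/1024 < 1. Satisfied.
Case 3: T(n) = Theta(n^5).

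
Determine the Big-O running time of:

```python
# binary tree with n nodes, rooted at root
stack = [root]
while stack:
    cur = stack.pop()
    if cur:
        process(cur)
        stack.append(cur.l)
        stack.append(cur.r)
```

Time complexity: O(n).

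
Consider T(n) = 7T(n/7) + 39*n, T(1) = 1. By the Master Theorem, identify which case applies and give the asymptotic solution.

a=7, b=7, f(n)=39*n.
log_7(7) = 1, so n^(log_b(a)) = n.
f(n) = Theta(n), so Case 2 applies.
T(n) = Theta(n log n).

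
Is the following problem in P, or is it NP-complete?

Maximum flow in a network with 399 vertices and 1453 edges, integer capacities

This problem is in P: Edmonds-Karp / push-relabel run in polynomial time.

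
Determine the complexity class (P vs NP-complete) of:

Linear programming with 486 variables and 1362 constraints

This problem is in P: the ellipsoid and interior-point methods run in polynomial time.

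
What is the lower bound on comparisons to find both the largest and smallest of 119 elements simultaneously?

Pair elements first (floor(119/2) comparisons), then find max among winners and min among losers. Total: ceil(3*119/2) - 2 = 177 comparisons.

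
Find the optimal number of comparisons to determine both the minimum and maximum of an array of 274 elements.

Naive approach: 546 comparisons (273 for max + 273 for min).
Optimal: Compare elements in pairs first (floor(n/2) = 137 comparisons), then find max among winners and min among losers (136 comparisons each).
Total: ceil(3n/2) - 2 = 409 comparisons. An adversary argument shows this is also a lower bound.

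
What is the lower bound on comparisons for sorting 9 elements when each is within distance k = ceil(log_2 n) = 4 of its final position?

Partition the 9 positions into floor(n/k) blocks of k = 4 consecutive positions; any permutation within a block keeps every element within k of its final position, so there are at least (k!)^(n/k) distinguishable inputs. Lower bound: log_2((k!)^(n/k)) = (n/k) * log_2(k!) = Theta(n log k); with k = ceil(log_2 n), this is Omega(n log log n).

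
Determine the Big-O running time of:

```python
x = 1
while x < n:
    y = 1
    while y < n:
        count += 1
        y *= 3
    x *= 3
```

Time complexity: O(log^2 n).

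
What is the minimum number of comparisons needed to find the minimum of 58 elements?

Finding the minimum requires 57 comparisons, identical reasoning to finding the maximum. Each comparison eliminates one candidate.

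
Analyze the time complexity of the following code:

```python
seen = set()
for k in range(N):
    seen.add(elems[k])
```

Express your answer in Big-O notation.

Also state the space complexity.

Time complexity: O(n).
Space complexity: O(n).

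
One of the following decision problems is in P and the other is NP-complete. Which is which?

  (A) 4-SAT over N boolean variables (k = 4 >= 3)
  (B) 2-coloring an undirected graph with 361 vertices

(A) is NP-complete: 3-SAT is NP-complete (Cook-Levin); k-SAT for k>=3 reduces from 3-SAT.
(B) is P: 2-coloring is bipartiteness testing via BFS, O(V+E).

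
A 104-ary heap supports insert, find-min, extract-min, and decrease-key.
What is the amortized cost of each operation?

The 104-ary heap has height O(log_104 n). Insert sifts up: O(log_104 n). Find-min reads the root: O(1). Extract-min sifts down comparing 104 children per level: O(104 * log_104 n). Decrease-key sifts up: O(log_104 n).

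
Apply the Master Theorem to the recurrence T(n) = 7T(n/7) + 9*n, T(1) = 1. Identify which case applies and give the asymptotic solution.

a=7, b=7, f(n)=9*n.
log_7(7) = 1, so n^(log_b(a)) = n.
f(n) = Theta(n), so Case 2 applies.
T(n) = Theta(n log n).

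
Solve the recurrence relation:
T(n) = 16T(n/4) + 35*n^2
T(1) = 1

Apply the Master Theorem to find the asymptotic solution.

a=16, b=4, f(n)=35*n^2. log_4(16) = 2. Case 2: T(n) = O(n^2 log n).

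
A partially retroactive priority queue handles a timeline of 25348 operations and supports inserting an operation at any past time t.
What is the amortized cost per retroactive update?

Partially retroactive priority queues (Demaine-Iacono-Langerman) allow updates at past times with queries only at the present. With a balanced BST over the m = 25348 timeline events tracking bridges, each retroactive insert or delete is O(log m) amortized.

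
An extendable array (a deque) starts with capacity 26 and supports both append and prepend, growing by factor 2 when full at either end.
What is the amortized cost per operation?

Growth at either end copies all elements; capacities form a geometric sequence with ratio 2, so total copy cost over n operations is O(n) (two geometric series). Amortized O(1).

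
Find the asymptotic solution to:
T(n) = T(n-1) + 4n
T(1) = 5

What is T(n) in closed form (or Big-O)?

Unrolling: T(n) = 5 + 4*(2 + 3 + ... + n) = 5 + 4*(n(n+1)/2 - 1) = O(n^2).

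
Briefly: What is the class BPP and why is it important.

BPP (Bounded-error Probabilistic Polynomial time) is the class of problems solvable by a randomized algorithm in polynomial time with error probability at most 1/3. BPP contains P and is contained in PSPACE. It is widely conjectured that P = BPP, meaning randomness does not help for decision problems.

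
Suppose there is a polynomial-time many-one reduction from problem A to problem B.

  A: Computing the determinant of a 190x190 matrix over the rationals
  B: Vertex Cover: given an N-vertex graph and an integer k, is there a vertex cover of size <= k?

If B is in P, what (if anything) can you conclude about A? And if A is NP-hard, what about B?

A poly-time reduction A <=_p B means any A-instance can be transformed to a B-instance in poly time.
If B is in P: compose the reduction with B's poly-time algorithm to solve A in poly time, so A is in P.
If A is NP-hard: every NP problem reduces to A, which reduces to B; composing reductions, every NP problem reduces to B, so B is NP-hard.
(Here in fact A is P and B is NP-complete.)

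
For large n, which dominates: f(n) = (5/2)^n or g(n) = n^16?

f(n) = (5/2)^n grows faster: (5/2)^n is exponential with base 5/2 > 1, dominating every polynomial.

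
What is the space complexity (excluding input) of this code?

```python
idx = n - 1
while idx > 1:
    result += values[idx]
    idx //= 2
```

Space complexity: O(1).
Only a constant amount of auxiliary storage is used; nothing grows with n.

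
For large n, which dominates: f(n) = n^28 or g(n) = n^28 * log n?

g(n) = n^28 * log n grows faster: extra log n factor -> infinity.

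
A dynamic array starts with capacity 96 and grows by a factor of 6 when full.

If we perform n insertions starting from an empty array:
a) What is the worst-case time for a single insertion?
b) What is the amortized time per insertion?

(a) Worst-case single insertion: O(n) -- when the array is full at capacity c, the resize copies all c elements, and c can be Theta(n).
(b) Resizes happen at sizes 96, 576, 3456, ... Total copy cost for n insertions: 96 + 576 + ... = O(n) (geometric series with ratio 1/6). Amortized cost per insertion: O(n)/n = O(1).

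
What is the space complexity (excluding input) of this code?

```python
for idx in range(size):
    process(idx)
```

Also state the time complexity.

Space complexity: O(1).
Only a constant amount of auxiliary storage is used; nothing grows with n.
Time complexity: O(n).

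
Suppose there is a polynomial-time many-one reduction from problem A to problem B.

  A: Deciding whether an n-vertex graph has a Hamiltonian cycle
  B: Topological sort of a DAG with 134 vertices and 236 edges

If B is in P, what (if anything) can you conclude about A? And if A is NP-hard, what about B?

A poly-time reduction A <=_p B means any A-instance can be transformed to a B-instance in poly time.
If B is in P: compose the reduction with B's poly-time algorithm to solve A in poly time, so A is in P.
If A is NP-hard: every NP problem reduces to A, which reduces to B; composing reductions, every NP problem reduces to B, so B is NP-hard.
(Here in fact A is NP-complete and B is in P, so no such reduction is known -- its existence would imply P = NP; the analysis concerns only what the assumed reduction would or would not let you conclude.)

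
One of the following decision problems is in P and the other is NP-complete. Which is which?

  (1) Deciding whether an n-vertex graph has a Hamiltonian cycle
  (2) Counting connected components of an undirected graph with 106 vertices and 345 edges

(1) is NP-complete: one of Karp's 21 NP-complete problems.
(2) is P: BFS/DFS visits each vertex and edge once: O(V+E).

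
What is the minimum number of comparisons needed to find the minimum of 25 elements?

Finding the minimum requires 24 comparisons, identical reasoning to finding the maximum. Each comparison eliminates one candidate.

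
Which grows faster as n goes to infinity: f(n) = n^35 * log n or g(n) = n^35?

f(n) = n^35 * log n grows faster: extra log n factor -> infinity.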